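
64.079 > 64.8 False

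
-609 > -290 False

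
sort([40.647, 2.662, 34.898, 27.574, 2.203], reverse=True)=[40.647, 34.898, 27.574, 2.662, 2.203]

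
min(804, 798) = 798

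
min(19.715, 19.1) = 19.1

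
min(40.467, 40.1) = 40.1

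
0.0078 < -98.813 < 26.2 False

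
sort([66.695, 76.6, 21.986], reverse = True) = [76.6, 66.695, 21.986]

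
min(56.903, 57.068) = 56.903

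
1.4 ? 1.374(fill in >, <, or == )>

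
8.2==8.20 True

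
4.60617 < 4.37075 False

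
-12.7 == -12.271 False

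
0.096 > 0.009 True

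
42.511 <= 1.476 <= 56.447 False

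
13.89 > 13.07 True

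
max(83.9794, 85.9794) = 85.9794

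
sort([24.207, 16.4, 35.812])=[16.4, 24.207, 35.812]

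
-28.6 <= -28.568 True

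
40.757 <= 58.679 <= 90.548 True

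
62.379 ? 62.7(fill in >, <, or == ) <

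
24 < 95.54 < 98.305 True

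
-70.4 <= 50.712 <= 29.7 False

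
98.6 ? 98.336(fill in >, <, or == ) >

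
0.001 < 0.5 True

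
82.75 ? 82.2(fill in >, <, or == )>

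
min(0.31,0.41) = 0.31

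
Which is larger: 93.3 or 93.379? 93.379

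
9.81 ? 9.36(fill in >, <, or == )>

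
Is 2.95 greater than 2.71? Yes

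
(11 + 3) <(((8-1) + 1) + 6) False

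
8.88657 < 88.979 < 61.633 False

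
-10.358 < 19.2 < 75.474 True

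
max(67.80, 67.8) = 67.8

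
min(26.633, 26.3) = 26.3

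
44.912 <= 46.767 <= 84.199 True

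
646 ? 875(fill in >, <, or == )<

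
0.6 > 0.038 True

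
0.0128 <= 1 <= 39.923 True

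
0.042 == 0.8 False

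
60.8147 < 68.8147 True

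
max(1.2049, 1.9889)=1.9889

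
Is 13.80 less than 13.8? No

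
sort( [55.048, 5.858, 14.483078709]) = [5.858, 14.483078709, 55.048]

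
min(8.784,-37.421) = -37.421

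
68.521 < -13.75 False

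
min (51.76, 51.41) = 51.41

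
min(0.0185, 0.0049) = 0.0049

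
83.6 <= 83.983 True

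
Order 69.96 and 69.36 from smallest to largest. 69.36, 69.96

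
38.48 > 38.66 False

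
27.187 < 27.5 True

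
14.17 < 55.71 True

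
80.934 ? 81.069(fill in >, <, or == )<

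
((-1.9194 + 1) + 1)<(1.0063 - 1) False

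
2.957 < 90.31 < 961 True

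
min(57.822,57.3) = 57.3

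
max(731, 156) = 731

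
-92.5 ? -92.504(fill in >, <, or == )>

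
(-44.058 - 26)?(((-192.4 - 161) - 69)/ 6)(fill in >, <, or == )>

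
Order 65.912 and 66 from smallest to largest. 65.912, 66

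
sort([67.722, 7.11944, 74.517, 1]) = [1, 7.11944, 67.722, 74.517]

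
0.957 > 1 False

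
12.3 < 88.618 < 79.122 False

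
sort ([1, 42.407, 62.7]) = [1, 42.407, 62.7]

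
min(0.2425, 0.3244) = 0.2425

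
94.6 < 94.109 False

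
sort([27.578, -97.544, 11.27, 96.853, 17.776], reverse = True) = [96.853, 27.578, 17.776, 11.27, -97.544]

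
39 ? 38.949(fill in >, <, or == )>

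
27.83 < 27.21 False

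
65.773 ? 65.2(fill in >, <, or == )>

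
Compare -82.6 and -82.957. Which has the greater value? -82.6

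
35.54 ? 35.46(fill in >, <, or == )>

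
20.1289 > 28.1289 False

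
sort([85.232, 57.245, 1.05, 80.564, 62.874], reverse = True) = [85.232, 80.564, 62.874, 57.245, 1.05]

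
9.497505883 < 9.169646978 False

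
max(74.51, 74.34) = 74.51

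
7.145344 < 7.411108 True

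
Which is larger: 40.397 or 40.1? 40.397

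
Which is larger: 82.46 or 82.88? 82.88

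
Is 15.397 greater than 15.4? No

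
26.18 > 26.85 False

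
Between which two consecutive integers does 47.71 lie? 47 and 48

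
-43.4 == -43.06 False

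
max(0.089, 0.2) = 0.2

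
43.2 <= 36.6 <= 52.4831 False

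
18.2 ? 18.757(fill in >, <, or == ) <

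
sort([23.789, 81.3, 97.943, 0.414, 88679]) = [0.414, 23.789, 81.3, 97.943, 88679]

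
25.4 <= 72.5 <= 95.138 True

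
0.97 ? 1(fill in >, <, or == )<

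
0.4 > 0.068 True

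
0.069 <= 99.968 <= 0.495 False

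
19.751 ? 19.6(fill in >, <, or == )>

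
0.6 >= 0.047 True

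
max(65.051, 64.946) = 65.051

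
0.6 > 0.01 True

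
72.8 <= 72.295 False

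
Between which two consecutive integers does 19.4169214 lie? 19 and 20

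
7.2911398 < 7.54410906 True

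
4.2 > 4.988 False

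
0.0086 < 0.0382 True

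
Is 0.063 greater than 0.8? No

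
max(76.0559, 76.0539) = 76.0559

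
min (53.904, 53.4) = 53.4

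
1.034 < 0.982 False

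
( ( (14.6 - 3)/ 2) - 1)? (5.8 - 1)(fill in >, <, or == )==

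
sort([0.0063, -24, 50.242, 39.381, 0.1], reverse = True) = [50.242, 39.381, 0.1, 0.0063, -24]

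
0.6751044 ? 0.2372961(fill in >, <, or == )>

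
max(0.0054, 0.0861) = 0.0861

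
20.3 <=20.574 True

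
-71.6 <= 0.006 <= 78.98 True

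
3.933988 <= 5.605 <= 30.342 True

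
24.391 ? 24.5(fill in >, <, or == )<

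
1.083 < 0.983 False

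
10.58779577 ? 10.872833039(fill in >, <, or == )<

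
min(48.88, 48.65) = 48.65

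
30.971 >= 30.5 True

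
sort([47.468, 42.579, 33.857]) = [33.857, 42.579, 47.468]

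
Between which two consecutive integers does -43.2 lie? -44 and -43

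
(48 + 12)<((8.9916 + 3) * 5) False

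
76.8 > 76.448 True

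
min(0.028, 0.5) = 0.028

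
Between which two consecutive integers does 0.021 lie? 0 and 1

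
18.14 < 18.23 True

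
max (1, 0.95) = 1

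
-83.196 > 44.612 False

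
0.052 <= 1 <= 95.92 True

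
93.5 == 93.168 False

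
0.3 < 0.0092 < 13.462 False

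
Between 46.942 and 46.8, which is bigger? 46.942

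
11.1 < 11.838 True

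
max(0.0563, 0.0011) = 0.0563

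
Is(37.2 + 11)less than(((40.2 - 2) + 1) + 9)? No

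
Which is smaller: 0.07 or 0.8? 0.07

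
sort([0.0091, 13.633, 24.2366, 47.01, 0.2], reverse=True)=[47.01, 24.2366, 13.633, 0.2, 0.0091]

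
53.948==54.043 False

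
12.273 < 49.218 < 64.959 True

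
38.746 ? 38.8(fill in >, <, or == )<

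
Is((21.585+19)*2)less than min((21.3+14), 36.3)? No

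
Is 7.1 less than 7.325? Yes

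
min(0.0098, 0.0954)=0.0098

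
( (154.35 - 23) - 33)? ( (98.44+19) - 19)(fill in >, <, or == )<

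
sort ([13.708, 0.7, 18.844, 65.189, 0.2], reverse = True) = [65.189, 18.844, 13.708, 0.7, 0.2]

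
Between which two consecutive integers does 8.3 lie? 8 and 9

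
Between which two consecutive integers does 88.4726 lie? 88 and 89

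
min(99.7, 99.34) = 99.34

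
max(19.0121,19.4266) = 19.4266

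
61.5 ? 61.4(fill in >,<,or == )>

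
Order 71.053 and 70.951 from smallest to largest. 70.951,71.053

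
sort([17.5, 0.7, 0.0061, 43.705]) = [0.0061, 0.7, 17.5, 43.705]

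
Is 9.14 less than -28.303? No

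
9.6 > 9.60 False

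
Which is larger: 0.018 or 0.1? 0.1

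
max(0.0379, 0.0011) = 0.0379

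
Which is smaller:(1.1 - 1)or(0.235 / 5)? (0.235 / 5)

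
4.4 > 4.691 False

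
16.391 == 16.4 False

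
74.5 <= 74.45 False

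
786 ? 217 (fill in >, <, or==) >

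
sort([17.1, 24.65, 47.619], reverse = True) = [47.619, 24.65, 17.1]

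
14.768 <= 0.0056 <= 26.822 False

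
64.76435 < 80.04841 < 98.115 True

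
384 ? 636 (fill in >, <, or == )<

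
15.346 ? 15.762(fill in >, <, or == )<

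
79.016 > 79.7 False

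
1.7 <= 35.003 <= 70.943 True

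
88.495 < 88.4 False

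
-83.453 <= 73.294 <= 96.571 True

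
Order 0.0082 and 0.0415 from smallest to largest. 0.0082, 0.0415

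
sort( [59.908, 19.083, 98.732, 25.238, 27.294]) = [19.083, 25.238, 27.294, 59.908, 98.732]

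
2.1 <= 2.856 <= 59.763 True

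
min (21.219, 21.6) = 21.219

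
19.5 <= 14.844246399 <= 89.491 False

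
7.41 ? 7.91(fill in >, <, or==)<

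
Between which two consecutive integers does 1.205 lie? 1 and 2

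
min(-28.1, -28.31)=-28.31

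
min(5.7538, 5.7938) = 5.7538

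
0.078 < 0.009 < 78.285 False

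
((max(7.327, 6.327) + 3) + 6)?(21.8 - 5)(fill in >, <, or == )<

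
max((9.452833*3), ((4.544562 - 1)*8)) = 28.358499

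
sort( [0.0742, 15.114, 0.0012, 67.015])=[0.0012, 0.0742, 15.114, 67.015]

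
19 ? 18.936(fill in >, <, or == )>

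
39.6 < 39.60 False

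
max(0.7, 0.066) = 0.7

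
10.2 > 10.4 False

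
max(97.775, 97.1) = 97.775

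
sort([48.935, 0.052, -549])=[-549, 0.052, 48.935]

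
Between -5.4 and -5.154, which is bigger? -5.154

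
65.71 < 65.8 True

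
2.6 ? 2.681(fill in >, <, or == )<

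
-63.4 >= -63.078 False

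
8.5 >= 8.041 True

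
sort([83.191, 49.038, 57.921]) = [49.038, 57.921, 83.191]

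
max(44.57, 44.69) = 44.69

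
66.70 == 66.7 True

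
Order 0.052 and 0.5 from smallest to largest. 0.052, 0.5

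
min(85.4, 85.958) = 85.4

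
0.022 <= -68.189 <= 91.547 False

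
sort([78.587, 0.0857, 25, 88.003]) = [0.0857, 25, 78.587, 88.003]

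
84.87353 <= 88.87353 True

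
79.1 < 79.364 True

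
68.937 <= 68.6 False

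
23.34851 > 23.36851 False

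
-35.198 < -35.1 True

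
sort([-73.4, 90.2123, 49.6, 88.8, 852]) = [-73.4, 49.6, 88.8, 90.2123, 852]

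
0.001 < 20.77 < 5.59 False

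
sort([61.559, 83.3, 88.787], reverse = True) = [88.787, 83.3, 61.559]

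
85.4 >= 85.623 False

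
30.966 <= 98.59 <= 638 True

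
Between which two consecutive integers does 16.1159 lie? 16 and 17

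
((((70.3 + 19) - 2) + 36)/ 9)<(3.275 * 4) False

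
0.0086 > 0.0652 False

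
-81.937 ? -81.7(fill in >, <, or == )<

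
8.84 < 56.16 True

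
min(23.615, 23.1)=23.1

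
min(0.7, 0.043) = 0.043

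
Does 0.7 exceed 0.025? Yes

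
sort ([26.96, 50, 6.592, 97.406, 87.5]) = [6.592, 26.96, 50, 87.5, 97.406]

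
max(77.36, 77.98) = 77.98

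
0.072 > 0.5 False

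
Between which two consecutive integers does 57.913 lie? 57 and 58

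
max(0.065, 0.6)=0.6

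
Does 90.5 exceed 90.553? No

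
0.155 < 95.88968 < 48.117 False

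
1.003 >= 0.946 True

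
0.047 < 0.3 True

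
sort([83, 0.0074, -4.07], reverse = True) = [83, 0.0074, -4.07]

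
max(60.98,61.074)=61.074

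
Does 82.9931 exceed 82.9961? No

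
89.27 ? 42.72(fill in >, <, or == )>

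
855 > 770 True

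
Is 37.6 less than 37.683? Yes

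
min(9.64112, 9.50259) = 9.50259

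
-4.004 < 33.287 True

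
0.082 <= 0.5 True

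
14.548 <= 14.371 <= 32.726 False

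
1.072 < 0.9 False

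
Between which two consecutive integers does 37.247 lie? 37 and 38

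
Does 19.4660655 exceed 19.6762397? No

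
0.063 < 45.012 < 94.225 True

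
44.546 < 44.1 False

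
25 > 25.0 False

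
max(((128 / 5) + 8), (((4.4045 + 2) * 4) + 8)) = 33.618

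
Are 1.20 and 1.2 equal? Yes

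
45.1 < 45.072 False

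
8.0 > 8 False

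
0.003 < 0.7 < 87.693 True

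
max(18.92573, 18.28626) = 18.92573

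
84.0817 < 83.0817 False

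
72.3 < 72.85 True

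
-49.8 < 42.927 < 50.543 True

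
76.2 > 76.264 False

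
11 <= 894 True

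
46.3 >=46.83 False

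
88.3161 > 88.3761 False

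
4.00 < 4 False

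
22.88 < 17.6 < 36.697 False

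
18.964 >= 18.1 True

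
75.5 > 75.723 False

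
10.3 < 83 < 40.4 False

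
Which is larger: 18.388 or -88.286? 18.388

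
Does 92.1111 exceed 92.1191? No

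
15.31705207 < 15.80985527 True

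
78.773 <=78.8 True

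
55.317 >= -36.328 True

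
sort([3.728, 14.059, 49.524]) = [3.728, 14.059, 49.524]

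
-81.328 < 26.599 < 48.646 True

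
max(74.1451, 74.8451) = 74.8451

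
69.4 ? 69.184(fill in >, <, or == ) >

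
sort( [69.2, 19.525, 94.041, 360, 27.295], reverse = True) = [360, 94.041, 69.2, 27.295, 19.525]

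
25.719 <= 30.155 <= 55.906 True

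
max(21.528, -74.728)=21.528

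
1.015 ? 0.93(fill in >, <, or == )>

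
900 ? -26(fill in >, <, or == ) >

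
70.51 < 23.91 False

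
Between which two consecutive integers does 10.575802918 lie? 10 and 11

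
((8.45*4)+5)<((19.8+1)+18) False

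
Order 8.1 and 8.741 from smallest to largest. 8.1, 8.741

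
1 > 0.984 True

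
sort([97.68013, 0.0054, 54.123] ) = [0.0054, 54.123, 97.68013]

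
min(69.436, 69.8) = 69.436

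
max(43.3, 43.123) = 43.3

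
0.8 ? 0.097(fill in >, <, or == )>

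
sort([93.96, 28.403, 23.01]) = [23.01, 28.403, 93.96]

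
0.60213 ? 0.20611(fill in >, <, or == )>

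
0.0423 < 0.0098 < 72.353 False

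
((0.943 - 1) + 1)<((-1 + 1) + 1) True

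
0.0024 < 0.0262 True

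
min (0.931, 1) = 0.931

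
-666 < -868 False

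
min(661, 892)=661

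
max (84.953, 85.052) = 85.052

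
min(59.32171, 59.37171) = 59.32171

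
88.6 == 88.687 False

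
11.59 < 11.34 False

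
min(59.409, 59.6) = 59.409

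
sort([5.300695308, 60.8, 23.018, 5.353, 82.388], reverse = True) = [82.388, 60.8, 23.018, 5.353, 5.300695308]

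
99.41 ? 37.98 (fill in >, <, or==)>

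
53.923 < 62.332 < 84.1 True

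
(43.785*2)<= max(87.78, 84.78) True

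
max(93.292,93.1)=93.292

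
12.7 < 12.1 False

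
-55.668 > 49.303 False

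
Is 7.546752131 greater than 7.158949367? Yes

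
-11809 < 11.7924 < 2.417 False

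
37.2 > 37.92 False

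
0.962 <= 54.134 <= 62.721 True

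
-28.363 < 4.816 True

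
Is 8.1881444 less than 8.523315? Yes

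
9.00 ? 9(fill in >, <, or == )==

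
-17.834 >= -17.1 False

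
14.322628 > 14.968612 False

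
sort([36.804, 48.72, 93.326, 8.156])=[8.156, 36.804, 48.72, 93.326]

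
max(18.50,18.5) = 18.5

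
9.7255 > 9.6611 True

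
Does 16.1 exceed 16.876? No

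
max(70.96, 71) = 71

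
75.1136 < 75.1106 False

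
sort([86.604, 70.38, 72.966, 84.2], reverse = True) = [86.604, 84.2, 72.966, 70.38]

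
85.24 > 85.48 False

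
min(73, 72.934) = 72.934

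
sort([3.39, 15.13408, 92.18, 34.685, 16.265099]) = [3.39, 15.13408, 16.265099, 34.685, 92.18]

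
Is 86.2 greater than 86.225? No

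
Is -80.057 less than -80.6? No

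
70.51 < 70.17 False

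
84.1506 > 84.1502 True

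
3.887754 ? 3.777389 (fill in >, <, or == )>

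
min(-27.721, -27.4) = -27.721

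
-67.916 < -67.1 True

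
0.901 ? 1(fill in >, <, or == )<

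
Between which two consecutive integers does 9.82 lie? 9 and 10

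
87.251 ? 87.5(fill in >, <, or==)<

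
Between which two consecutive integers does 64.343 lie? 64 and 65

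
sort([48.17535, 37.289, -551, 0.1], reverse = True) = [48.17535, 37.289, 0.1, -551]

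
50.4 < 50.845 True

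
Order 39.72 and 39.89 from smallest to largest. 39.72, 39.89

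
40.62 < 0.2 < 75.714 False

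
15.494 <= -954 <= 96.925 False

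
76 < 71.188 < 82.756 False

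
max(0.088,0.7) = 0.7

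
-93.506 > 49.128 False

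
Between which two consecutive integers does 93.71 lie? 93 and 94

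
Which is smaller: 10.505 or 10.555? 10.505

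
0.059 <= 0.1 True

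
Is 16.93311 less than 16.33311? No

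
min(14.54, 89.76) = 14.54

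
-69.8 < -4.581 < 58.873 True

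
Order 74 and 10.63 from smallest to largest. 10.63, 74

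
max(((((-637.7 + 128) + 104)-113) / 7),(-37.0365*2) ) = -74.073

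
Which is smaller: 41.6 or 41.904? 41.6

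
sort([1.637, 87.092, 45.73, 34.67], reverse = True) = [87.092, 45.73, 34.67, 1.637]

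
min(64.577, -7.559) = -7.559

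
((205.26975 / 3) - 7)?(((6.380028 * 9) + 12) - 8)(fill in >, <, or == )>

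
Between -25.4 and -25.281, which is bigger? -25.281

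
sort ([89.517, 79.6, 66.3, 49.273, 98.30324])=[49.273, 66.3, 79.6, 89.517, 98.30324]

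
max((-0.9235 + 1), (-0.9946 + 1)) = 0.0765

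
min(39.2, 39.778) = 39.2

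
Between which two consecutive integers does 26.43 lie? 26 and 27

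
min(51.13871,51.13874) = 51.13871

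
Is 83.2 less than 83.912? Yes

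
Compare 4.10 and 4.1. They are equal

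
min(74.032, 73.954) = 73.954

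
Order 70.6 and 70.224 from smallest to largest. 70.224, 70.6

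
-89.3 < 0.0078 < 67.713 True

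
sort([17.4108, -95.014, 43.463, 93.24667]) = [-95.014, 17.4108, 43.463, 93.24667]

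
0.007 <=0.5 True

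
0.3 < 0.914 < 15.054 True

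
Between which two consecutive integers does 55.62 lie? 55 and 56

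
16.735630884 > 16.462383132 True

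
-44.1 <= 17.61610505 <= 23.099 True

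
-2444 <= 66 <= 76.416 True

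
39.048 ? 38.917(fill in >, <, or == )>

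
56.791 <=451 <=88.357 False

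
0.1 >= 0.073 True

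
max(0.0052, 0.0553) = 0.0553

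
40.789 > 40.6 True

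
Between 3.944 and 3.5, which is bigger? 3.944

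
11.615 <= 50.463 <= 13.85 False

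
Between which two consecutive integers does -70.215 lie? -71 and -70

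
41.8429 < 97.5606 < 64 False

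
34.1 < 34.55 True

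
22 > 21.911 True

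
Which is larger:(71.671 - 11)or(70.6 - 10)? (71.671 - 11)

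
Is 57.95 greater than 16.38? Yes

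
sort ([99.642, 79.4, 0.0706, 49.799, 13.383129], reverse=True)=[99.642, 79.4, 49.799, 13.383129, 0.0706]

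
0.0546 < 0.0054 False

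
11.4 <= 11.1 False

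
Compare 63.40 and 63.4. They are equal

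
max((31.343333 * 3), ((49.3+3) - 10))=94.029999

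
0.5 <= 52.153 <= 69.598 True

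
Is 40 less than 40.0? No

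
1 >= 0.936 True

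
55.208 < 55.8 True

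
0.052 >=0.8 False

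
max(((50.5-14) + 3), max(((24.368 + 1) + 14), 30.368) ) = 39.5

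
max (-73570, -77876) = -73570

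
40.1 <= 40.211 True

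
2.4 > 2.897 False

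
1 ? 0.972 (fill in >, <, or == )>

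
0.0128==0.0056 False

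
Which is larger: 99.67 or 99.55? 99.67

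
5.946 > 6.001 False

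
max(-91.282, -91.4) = -91.282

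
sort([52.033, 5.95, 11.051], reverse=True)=[52.033, 11.051, 5.95]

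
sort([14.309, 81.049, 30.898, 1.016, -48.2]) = [-48.2, 1.016, 14.309, 30.898, 81.049]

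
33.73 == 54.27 False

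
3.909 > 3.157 True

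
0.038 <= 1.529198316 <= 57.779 True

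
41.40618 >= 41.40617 True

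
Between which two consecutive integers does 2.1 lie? 2 and 3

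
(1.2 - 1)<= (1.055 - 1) False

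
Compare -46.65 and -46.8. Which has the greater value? -46.65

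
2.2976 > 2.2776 True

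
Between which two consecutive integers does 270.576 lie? 270 and 271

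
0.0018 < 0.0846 True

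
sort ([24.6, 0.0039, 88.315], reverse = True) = [88.315, 24.6, 0.0039]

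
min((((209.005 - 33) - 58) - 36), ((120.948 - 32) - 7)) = 81.948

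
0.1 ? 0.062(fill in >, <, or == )>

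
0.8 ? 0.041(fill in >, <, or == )>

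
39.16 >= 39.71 False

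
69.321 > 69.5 False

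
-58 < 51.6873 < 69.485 True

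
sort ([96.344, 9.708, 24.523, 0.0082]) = [0.0082, 9.708, 24.523, 96.344]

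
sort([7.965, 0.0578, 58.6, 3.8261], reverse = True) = [58.6, 7.965, 3.8261, 0.0578]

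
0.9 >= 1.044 False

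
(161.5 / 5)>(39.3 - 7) False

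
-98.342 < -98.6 False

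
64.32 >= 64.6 False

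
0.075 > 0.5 False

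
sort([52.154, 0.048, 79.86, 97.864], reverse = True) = [97.864, 79.86, 52.154, 0.048]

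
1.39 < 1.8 True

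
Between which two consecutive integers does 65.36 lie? 65 and 66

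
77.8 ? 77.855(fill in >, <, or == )<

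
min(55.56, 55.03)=55.03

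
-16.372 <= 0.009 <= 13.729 True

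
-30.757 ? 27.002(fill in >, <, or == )<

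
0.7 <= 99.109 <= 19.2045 False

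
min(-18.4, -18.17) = -18.4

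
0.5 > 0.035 True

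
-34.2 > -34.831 True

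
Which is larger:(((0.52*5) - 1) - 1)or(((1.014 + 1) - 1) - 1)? (((0.52*5) - 1) - 1)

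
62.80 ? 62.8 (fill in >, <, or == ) ==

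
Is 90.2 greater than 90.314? No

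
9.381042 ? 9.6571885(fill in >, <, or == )<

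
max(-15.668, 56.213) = 56.213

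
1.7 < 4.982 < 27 True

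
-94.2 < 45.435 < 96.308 True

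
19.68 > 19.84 False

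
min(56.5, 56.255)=56.255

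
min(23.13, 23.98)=23.13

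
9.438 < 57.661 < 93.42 True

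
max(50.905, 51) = 51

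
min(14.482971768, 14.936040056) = 14.482971768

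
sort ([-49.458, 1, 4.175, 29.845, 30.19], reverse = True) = [30.19, 29.845, 4.175, 1, -49.458]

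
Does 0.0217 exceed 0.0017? Yes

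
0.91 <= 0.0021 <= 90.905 False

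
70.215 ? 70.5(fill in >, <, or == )<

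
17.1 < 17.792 True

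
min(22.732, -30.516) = -30.516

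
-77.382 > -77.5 True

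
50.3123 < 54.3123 True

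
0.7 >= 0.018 True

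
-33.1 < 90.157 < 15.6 False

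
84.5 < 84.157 False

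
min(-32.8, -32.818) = -32.818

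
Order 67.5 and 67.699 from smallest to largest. 67.5, 67.699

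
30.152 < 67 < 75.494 True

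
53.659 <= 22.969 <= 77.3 False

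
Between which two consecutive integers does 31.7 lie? 31 and 32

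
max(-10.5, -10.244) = -10.244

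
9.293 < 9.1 False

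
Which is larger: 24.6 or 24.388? 24.6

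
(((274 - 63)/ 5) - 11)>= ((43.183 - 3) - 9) True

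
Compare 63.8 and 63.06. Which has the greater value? 63.8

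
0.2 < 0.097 False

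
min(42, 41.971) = 41.971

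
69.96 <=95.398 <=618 True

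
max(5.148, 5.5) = 5.5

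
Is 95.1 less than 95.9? Yes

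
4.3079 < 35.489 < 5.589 False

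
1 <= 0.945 False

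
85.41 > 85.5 False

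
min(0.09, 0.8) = 0.09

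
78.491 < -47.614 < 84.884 False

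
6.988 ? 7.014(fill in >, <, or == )<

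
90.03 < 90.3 True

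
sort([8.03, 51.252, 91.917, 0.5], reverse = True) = [91.917, 51.252, 8.03, 0.5]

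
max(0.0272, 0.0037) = 0.0272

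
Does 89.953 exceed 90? No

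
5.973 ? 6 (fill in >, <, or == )<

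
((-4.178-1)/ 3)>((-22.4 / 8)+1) True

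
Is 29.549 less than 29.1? No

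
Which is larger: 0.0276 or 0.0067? 0.0276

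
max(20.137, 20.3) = 20.3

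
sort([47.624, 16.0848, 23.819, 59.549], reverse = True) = [59.549, 47.624, 23.819, 16.0848]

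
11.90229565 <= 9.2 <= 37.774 False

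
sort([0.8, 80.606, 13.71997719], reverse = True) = [80.606, 13.71997719, 0.8]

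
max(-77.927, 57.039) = 57.039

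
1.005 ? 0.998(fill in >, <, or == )>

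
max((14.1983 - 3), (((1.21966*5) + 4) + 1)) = 11.1983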